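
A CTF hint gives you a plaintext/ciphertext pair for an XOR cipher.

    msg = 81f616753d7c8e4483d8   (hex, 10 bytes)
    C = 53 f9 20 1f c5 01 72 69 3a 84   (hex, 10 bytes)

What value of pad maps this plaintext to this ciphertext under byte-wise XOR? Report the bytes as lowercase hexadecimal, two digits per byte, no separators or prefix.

d20f366af87dfc2db95c

Since C = msg ⊕ pad, XORing both sides with msg gives pad = msg ⊕ C.
10000001 XOR 01010011 = 11010010
11110110 XOR 11111001 = 00001111
00010110 XOR 00100000 = 00110110
01110101 XOR 00011111 = 01101010
00111101 XOR 11000101 = 11111000
01111100 XOR 00000001 = 01111101
10001110 XOR 01110010 = 11111100
01000100 XOR 01101001 = 00101101
10000011 XOR 00111010 = 10111001
11011000 XOR 10000100 = 01011100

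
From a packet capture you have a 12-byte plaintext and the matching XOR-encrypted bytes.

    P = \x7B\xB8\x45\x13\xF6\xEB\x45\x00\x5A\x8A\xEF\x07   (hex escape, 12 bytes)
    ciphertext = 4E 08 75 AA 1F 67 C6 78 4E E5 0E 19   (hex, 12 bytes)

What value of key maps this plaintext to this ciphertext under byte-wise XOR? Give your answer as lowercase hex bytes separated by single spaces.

Since ciphertext = P ⊕ key, XORing both sides with P gives key = P ⊕ ciphertext.
byte 0: 7b xor 4e = 35
byte 1: b8 xor 08 = b0
byte 2: 45 xor 75 = 30
byte 3: 13 xor aa = b9
byte 4: f6 xor 1f = e9
byte 5: eb xor 67 = 8c
byte 6: 45 xor c6 = 83
byte 7: 00 xor 78 = 78
byte 8: 5a xor 4e = 14
byte 9: 8a xor e5 = 6f
byte 10: ef xor 0e = e1
byte 11: 07 xor 19 = 1e

35 b0 30 b9 e9 8c 83 78 14 6f e1 1e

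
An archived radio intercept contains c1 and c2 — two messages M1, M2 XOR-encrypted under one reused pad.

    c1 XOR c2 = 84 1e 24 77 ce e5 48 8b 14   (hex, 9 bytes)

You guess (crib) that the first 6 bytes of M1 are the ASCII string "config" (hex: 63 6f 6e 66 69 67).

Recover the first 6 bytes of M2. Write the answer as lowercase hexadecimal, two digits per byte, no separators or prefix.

e7714a11a782

Since c1 ⊕ c2 = M1 ⊕ M2, XORing with the guessed M1 bytes yields the corresponding M2 bytes: M2 = (c1 ⊕ c2) ⊕ M1.
132 xor  99 = 231
 30 xor 111 = 113
 36 xor 110 =  74
119 xor 102 =  17
206 xor 105 = 167
229 xor 103 = 130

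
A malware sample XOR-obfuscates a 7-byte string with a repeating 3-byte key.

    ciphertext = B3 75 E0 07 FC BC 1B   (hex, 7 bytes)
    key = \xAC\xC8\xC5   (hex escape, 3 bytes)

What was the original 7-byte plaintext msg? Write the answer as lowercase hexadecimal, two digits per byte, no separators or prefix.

The 3-byte key repeats, so the effective keystream is ac c8 c5 ac c8 c5 ac.
byte 0: 179 ^ 172 =  31
byte 1: 117 ^ 200 = 189
byte 2: 224 ^ 197 =  37
byte 3:   7 ^ 172 = 171
byte 4: 252 ^ 200 =  52
byte 5: 188 ^ 197 = 121
byte 6:  27 ^ 172 = 183

1fbd25ab3479b7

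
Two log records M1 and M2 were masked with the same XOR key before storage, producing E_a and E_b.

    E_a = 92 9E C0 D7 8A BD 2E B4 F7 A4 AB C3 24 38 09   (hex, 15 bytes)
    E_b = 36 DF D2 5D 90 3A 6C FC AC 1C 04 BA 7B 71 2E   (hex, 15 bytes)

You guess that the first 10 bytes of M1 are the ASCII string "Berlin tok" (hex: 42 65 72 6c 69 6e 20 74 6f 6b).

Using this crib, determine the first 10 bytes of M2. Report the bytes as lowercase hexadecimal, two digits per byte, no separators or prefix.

e62460e673e9623c34d3

First, E_a ⊕ E_b = (M1 ⊕ K) ⊕ (M2 ⊕ K) = M1 ⊕ M2, so the key drops out. Then M2 = (M1 ⊕ M2) ⊕ M1 over the first 10 bytes.
byte 0: (92 ⊕ 36) ⊕ 42 = a4 ⊕ 42 = e6
byte 1: (9e ⊕ df) ⊕ 65 = 41 ⊕ 65 = 24
byte 2: (c0 ⊕ d2) ⊕ 72 = 12 ⊕ 72 = 60
byte 3: (d7 ⊕ 5d) ⊕ 6c = 8a ⊕ 6c = e6
byte 4: (8a ⊕ 90) ⊕ 69 = 1a ⊕ 69 = 73
byte 5: (bd ⊕ 3a) ⊕ 6e = 87 ⊕ 6e = e9
byte 6: (2e ⊕ 6c) ⊕ 20 = 42 ⊕ 20 = 62
byte 7: (b4 ⊕ fc) ⊕ 74 = 48 ⊕ 74 = 3c
byte 8: (f7 ⊕ ac) ⊕ 6f = 5b ⊕ 6f = 34
byte 9: (a4 ⊕ 1c) ⊕ 6b = b8 ⊕ 6b = d3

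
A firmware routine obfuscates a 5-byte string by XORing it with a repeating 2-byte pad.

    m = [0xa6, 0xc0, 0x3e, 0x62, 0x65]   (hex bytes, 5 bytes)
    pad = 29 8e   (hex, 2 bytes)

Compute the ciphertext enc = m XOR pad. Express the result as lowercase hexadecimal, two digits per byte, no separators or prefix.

The 2-byte key repeats, so the effective keystream is 29 8e 29 8e 29.
byte 0: 10100110 ^ 00101001 = 10001111
byte 1: 11000000 ^ 10001110 = 01001110
byte 2: 00111110 ^ 00101001 = 00010111
byte 3: 01100010 ^ 10001110 = 11101100
byte 4: 01100101 ^ 00101001 = 01001100

8f4e17ec4c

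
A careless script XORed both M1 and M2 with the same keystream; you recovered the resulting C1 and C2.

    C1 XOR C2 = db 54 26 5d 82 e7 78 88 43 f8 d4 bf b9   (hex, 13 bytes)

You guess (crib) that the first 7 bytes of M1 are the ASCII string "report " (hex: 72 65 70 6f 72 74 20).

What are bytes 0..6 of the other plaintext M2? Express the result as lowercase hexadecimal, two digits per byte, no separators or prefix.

Since C1 ⊕ C2 = M1 ⊕ M2, XORing with the guessed M1 bytes yields the corresponding M2 bytes: M2 = (C1 ⊕ C2) ⊕ M1.
db xor 72 = a9
54 xor 65 = 31
26 xor 70 = 56
5d xor 6f = 32
82 xor 72 = f0
e7 xor 74 = 93
78 xor 20 = 58

a9315632f09358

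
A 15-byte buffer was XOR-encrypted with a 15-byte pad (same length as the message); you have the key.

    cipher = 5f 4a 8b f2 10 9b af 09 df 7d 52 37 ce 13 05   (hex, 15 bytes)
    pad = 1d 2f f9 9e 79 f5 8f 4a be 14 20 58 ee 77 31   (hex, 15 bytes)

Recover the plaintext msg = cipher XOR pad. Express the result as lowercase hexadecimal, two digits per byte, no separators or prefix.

4265726c696e20436169726f206434

XOR is its own inverse, so applying the key byte-wise gives the result directly.
01011111 ^ 00011101 = 01000010
01001010 ^ 00101111 = 01100101
10001011 ^ 11111001 = 01110010
11110010 ^ 10011110 = 01101100
00010000 ^ 01111001 = 01101001
10011011 ^ 11110101 = 01101110
10101111 ^ 10001111 = 00100000
00001001 ^ 01001010 = 01000011
11011111 ^ 10111110 = 01100001
01111101 ^ 00010100 = 01101001
01010010 ^ 00100000 = 01110010
00110111 ^ 01011000 = 01101111
11001110 ^ 11101110 = 00100000
00010011 ^ 01110111 = 01100100
00000101 ^ 00110001 = 00110100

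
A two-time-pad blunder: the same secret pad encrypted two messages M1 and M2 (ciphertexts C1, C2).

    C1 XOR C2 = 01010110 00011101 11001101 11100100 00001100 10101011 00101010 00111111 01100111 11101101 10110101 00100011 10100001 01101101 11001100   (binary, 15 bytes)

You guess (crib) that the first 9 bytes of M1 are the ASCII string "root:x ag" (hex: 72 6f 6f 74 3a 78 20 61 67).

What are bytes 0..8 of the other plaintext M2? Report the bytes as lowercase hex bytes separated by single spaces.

Since C1 ⊕ C2 = M1 ⊕ M2, XORing with the guessed M1 bytes yields the corresponding M2 bytes: M2 = (C1 ⊕ C2) ⊕ M1.
byte 0:  86 xor 114 =  36
byte 1:  29 xor 111 = 114
byte 2: 205 xor 111 = 162
byte 3: 228 xor 116 = 144
byte 4:  12 xor  58 =  54
byte 5: 171 xor 120 = 211
byte 6:  42 xor  32 =  10
byte 7:  63 xor  97 =  94
byte 8: 103 xor 103 =   0

24 72 a2 90 36 d3 0a 5e 00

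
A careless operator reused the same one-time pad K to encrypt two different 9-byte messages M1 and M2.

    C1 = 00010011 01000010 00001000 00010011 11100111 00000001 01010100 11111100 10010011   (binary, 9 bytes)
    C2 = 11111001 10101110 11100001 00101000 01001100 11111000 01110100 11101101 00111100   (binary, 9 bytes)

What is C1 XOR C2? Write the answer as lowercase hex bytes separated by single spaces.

ea ec e9 3b ab f9 20 11 af

C1 ⊕ C2 = (M1 ⊕ K) ⊕ (M2 ⊕ K) = M1 ⊕ M2 — the shared key cancels under XOR.
13 ⊕ f9 = ea
42 ⊕ ae = ec
08 ⊕ e1 = e9
13 ⊕ 28 = 3b
e7 ⊕ 4c = ab
01 ⊕ f8 = f9
54 ⊕ 74 = 20
fc ⊕ ed = 11
93 ⊕ 3c = af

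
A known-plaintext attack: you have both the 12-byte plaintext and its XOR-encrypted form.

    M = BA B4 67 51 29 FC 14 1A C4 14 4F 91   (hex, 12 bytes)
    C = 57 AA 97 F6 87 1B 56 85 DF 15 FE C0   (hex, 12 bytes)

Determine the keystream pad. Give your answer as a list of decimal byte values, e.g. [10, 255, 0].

Since C = M ⊕ pad, XORing both sides with M gives pad = M ⊕ C.
186 ⊕  87 = 237
180 ⊕ 170 =  30
103 ⊕ 151 = 240
 81 ⊕ 246 = 167
 41 ⊕ 135 = 174
252 ⊕  27 = 231
 20 ⊕  86 =  66
 26 ⊕ 133 = 159
196 ⊕ 223 =  27
 20 ⊕  21 =   1
 79 ⊕ 254 = 177
145 ⊕ 192 =  81

[237, 30, 240, 167, 174, 231, 66, 159, 27, 1, 177, 81]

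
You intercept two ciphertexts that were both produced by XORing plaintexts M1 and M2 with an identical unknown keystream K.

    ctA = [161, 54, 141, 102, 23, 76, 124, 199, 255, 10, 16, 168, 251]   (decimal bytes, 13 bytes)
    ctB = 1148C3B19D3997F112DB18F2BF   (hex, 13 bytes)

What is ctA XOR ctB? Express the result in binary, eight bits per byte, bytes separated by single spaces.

10110000 01111110 01001110 11010111 10001010 01110101 11101011 00110110 11101101 11010001 00001000 01011010 01000100

ctA ⊕ ctB = (M1 ⊕ K) ⊕ (M2 ⊕ K) = M1 ⊕ M2 — the shared key cancels under XOR.
161 XOR  17 = 176
 54 XOR  72 = 126
141 XOR 195 =  78
102 XOR 177 = 215
 23 XOR 157 = 138
 76 XOR  57 = 117
124 XOR 151 = 235
199 XOR 241 =  54
255 XOR  18 = 237
 10 XOR 219 = 209
 16 XOR  24 =   8
168 XOR 242 =  90
251 XOR 191 =  68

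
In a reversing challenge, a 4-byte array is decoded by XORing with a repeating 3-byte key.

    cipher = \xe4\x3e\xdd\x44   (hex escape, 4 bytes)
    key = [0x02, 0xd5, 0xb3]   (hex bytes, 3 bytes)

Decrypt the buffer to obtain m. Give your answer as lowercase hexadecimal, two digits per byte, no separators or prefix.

The 3-byte key repeats, so the effective keystream is 02 d5 b3 02.
byte 0: 228 XOR   2 = 230
byte 1:  62 XOR 213 = 235
byte 2: 221 XOR 179 = 110
byte 3:  68 XOR   2 =  70

e6eb6e46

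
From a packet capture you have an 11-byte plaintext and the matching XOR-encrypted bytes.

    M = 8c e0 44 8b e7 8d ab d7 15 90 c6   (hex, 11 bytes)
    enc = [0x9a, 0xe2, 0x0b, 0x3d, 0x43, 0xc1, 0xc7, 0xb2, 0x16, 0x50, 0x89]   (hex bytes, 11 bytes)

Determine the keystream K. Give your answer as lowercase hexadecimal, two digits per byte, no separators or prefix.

16024fb6a44c6c6503c04f

Since enc = M ⊕ K, XORing both sides with M gives K = M ⊕ enc.
8c XOR 9a = 16
e0 XOR e2 = 02
44 XOR 0b = 4f
8b XOR 3d = b6
e7 XOR 43 = a4
8d XOR c1 = 4c
ab XOR c7 = 6c
d7 XOR b2 = 65
15 XOR 16 = 03
90 XOR 50 = c0
c6 XOR 89 = 4f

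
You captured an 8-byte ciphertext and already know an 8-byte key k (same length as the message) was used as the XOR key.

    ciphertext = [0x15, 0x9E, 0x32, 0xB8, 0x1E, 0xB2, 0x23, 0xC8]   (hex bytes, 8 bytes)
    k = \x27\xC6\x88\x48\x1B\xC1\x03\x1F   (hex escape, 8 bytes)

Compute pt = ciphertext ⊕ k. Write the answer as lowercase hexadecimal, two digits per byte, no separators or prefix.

3258baf0057320d7

 21 ^  39 =  50
158 ^ 198 =  88
 50 ^ 136 = 186
184 ^  72 = 240
 30 ^  27 =   5
178 ^ 193 = 115
 35 ^   3 =  32
200 ^  31 = 215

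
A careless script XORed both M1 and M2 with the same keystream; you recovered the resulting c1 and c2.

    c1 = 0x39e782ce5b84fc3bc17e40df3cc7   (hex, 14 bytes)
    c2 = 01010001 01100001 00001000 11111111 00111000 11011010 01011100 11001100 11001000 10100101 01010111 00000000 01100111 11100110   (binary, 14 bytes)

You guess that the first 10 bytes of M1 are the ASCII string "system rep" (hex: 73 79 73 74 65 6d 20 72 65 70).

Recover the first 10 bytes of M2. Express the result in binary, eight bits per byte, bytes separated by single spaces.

00011011 11111111 11111001 01000101 00000110 00110011 10000000 10000101 01101100 10101011

First, c1 ⊕ c2 = (M1 ⊕ K) ⊕ (M2 ⊕ K) = M1 ⊕ M2, so the key drops out. Then M2 = (M1 ⊕ M2) ⊕ M1 over the first 10 bytes.
byte 0: (39 ⊕ 51) ⊕ 73 = 68 ⊕ 73 = 1b
byte 1: (e7 ⊕ 61) ⊕ 79 = 86 ⊕ 79 = ff
byte 2: (82 ⊕ 08) ⊕ 73 = 8a ⊕ 73 = f9
byte 3: (ce ⊕ ff) ⊕ 74 = 31 ⊕ 74 = 45
byte 4: (5b ⊕ 38) ⊕ 65 = 63 ⊕ 65 = 06
byte 5: (84 ⊕ da) ⊕ 6d = 5e ⊕ 6d = 33
byte 6: (fc ⊕ 5c) ⊕ 20 = a0 ⊕ 20 = 80
byte 7: (3b ⊕ cc) ⊕ 72 = f7 ⊕ 72 = 85
byte 8: (c1 ⊕ c8) ⊕ 65 = 09 ⊕ 65 = 6c
byte 9: (7e ⊕ a5) ⊕ 70 = db ⊕ 70 = ab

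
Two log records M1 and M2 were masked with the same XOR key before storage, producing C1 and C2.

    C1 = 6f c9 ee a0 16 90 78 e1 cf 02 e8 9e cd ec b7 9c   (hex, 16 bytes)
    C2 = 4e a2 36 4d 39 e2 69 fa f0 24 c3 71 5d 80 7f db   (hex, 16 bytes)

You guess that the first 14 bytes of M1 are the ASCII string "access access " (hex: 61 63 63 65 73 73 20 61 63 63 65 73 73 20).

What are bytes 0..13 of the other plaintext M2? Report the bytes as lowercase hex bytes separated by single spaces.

First, C1 ⊕ C2 = (M1 ⊕ K) ⊕ (M2 ⊕ K) = M1 ⊕ M2, so the key drops out. Then M2 = (M1 ⊕ M2) ⊕ M1 over the first 14 bytes.
byte 0: (6f ^ 4e) ^ 61 = 21 ^ 61 = 40
byte 1: (c9 ^ a2) ^ 63 = 6b ^ 63 = 08
byte 2: (ee ^ 36) ^ 63 = d8 ^ 63 = bb
byte 3: (a0 ^ 4d) ^ 65 = ed ^ 65 = 88
byte 4: (16 ^ 39) ^ 73 = 2f ^ 73 = 5c
byte 5: (90 ^ e2) ^ 73 = 72 ^ 73 = 01
byte 6: (78 ^ 69) ^ 20 = 11 ^ 20 = 31
byte 7: (e1 ^ fa) ^ 61 = 1b ^ 61 = 7a
byte 8: (cf ^ f0) ^ 63 = 3f ^ 63 = 5c
byte 9: (02 ^ 24) ^ 63 = 26 ^ 63 = 45
byte 10: (e8 ^ c3) ^ 65 = 2b ^ 65 = 4e
byte 11: (9e ^ 71) ^ 73 = ef ^ 73 = 9c
byte 12: (cd ^ 5d) ^ 73 = 90 ^ 73 = e3
byte 13: (ec ^ 80) ^ 20 = 6c ^ 20 = 4c

40 08 bb 88 5c 01 31 7a 5c 45 4e 9c e3 4c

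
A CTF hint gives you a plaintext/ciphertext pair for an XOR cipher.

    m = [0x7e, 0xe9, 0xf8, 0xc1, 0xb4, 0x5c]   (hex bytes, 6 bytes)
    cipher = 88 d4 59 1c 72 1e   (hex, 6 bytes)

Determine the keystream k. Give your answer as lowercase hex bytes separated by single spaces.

f6 3d a1 dd c6 42

Since cipher = m ⊕ k, XORing both sides with m gives k = m ⊕ cipher.
7e XOR 88 = f6
e9 XOR d4 = 3d
f8 XOR 59 = a1
c1 XOR 1c = dd
b4 XOR 72 = c6
5c XOR 1e = 42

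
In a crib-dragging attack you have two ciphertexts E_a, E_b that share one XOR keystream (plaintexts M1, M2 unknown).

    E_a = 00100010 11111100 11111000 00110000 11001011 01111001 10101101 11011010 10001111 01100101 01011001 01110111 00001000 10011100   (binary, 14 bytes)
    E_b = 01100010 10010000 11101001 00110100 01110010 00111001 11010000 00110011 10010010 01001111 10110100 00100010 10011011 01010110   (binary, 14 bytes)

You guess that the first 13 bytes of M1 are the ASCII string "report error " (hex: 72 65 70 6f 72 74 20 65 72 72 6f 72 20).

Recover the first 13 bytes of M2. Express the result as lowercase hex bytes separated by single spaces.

32 09 61 6b cb 34 5d 8c 6f 58 82 27 b3

First, E_a ⊕ E_b = (M1 ⊕ K) ⊕ (M2 ⊕ K) = M1 ⊕ M2, so the key drops out. Then M2 = (M1 ⊕ M2) ⊕ M1 over the first 13 bytes.
byte 0: (22 ^ 62) ^ 72 = 40 ^ 72 = 32
byte 1: (fc ^ 90) ^ 65 = 6c ^ 65 = 09
byte 2: (f8 ^ e9) ^ 70 = 11 ^ 70 = 61
byte 3: (30 ^ 34) ^ 6f = 04 ^ 6f = 6b
byte 4: (cb ^ 72) ^ 72 = b9 ^ 72 = cb
byte 5: (79 ^ 39) ^ 74 = 40 ^ 74 = 34
byte 6: (ad ^ d0) ^ 20 = 7d ^ 20 = 5d
byte 7: (da ^ 33) ^ 65 = e9 ^ 65 = 8c
byte 8: (8f ^ 92) ^ 72 = 1d ^ 72 = 6f
byte 9: (65 ^ 4f) ^ 72 = 2a ^ 72 = 58
byte 10: (59 ^ b4) ^ 6f = ed ^ 6f = 82
byte 11: (77 ^ 22) ^ 72 = 55 ^ 72 = 27
byte 12: (08 ^ 9b) ^ 20 = 93 ^ 20 = b3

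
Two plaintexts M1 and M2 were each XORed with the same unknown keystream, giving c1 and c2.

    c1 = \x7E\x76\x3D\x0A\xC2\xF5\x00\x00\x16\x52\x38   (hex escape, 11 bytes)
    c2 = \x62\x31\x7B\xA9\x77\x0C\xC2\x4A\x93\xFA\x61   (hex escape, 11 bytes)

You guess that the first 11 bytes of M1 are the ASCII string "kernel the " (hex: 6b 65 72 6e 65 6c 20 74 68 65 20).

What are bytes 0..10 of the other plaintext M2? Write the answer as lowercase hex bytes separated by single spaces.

First, c1 ⊕ c2 = (M1 ⊕ K) ⊕ (M2 ⊕ K) = M1 ⊕ M2, so the key drops out. Then M2 = (M1 ⊕ M2) ⊕ M1 over the first 11 bytes.
byte 0: (7e XOR 62) XOR 6b = 1c XOR 6b = 77
byte 1: (76 XOR 31) XOR 65 = 47 XOR 65 = 22
byte 2: (3d XOR 7b) XOR 72 = 46 XOR 72 = 34
byte 3: (0a XOR a9) XOR 6e = a3 XOR 6e = cd
byte 4: (c2 XOR 77) XOR 65 = b5 XOR 65 = d0
byte 5: (f5 XOR 0c) XOR 6c = f9 XOR 6c = 95
byte 6: (00 XOR c2) XOR 20 = c2 XOR 20 = e2
byte 7: (00 XOR 4a) XOR 74 = 4a XOR 74 = 3e
byte 8: (16 XOR 93) XOR 68 = 85 XOR 68 = ed
byte 9: (52 XOR fa) XOR 65 = a8 XOR 65 = cd
byte 10: (38 XOR 61) XOR 20 = 59 XOR 20 = 79

77 22 34 cd d0 95 e2 3e ed cd 79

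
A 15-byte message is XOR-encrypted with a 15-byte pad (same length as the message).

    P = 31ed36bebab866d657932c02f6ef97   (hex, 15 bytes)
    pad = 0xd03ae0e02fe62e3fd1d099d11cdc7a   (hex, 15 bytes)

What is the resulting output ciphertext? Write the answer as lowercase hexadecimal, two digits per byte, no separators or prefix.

XOR is its own inverse, so applying the key byte-wise gives the result directly.
byte 0: 31 ^ d0 = e1
byte 1: ed ^ 3a = d7
byte 2: 36 ^ e0 = d6
byte 3: be ^ e0 = 5e
byte 4: ba ^ 2f = 95
byte 5: b8 ^ e6 = 5e
byte 6: 66 ^ 2e = 48
byte 7: d6 ^ 3f = e9
byte 8: 57 ^ d1 = 86
byte 9: 93 ^ d0 = 43
byte 10: 2c ^ 99 = b5
byte 11: 02 ^ d1 = d3
byte 12: f6 ^ 1c = ea
byte 13: ef ^ dc = 33
byte 14: 97 ^ 7a = ed

e1d7d65e955e48e98643b5d3ea33ed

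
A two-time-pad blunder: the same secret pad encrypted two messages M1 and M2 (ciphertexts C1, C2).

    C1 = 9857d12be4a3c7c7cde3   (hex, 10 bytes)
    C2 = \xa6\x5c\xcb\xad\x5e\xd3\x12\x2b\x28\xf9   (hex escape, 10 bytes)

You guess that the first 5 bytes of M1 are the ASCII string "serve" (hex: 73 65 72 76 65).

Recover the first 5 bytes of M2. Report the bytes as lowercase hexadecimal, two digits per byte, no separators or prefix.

First, C1 ⊕ C2 = (M1 ⊕ K) ⊕ (M2 ⊕ K) = M1 ⊕ M2, so the key drops out. Then M2 = (M1 ⊕ M2) ⊕ M1 over the first 5 bytes.
byte 0: (98 ^ a6) ^ 73 = 3e ^ 73 = 4d
byte 1: (57 ^ 5c) ^ 65 = 0b ^ 65 = 6e
byte 2: (d1 ^ cb) ^ 72 = 1a ^ 72 = 68
byte 3: (2b ^ ad) ^ 76 = 86 ^ 76 = f0
byte 4: (e4 ^ 5e) ^ 65 = ba ^ 65 = df

4d6e68f0df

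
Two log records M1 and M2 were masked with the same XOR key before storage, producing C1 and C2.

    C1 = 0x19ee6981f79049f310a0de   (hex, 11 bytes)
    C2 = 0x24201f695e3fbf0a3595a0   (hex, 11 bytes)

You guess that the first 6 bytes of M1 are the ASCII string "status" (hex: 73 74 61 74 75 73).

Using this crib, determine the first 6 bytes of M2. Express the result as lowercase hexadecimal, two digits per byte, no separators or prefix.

4eba179cdcdc

First, C1 ⊕ C2 = (M1 ⊕ K) ⊕ (M2 ⊕ K) = M1 ⊕ M2, so the key drops out. Then M2 = (M1 ⊕ M2) ⊕ M1 over the first 6 bytes.
byte 0: (19 xor 24) xor 73 = 3d xor 73 = 4e
byte 1: (ee xor 20) xor 74 = ce xor 74 = ba
byte 2: (69 xor 1f) xor 61 = 76 xor 61 = 17
byte 3: (81 xor 69) xor 74 = e8 xor 74 = 9c
byte 4: (f7 xor 5e) xor 75 = a9 xor 75 = dc
byte 5: (90 xor 3f) xor 73 = af xor 73 = dc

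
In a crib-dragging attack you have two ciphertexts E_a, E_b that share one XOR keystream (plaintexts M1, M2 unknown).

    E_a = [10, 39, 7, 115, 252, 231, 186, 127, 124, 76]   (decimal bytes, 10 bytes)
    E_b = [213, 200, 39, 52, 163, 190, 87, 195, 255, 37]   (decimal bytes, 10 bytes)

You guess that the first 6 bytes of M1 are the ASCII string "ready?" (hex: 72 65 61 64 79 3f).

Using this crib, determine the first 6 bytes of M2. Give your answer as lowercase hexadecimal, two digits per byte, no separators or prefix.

First, E_a ⊕ E_b = (M1 ⊕ K) ⊕ (M2 ⊕ K) = M1 ⊕ M2, so the key drops out. Then M2 = (M1 ⊕ M2) ⊕ M1 over the first 6 bytes.
byte 0: (0a ⊕ d5) ⊕ 72 = df ⊕ 72 = ad
byte 1: (27 ⊕ c8) ⊕ 65 = ef ⊕ 65 = 8a
byte 2: (07 ⊕ 27) ⊕ 61 = 20 ⊕ 61 = 41
byte 3: (73 ⊕ 34) ⊕ 64 = 47 ⊕ 64 = 23
byte 4: (fc ⊕ a3) ⊕ 79 = 5f ⊕ 79 = 26
byte 5: (e7 ⊕ be) ⊕ 3f = 59 ⊕ 3f = 66

ad8a41232666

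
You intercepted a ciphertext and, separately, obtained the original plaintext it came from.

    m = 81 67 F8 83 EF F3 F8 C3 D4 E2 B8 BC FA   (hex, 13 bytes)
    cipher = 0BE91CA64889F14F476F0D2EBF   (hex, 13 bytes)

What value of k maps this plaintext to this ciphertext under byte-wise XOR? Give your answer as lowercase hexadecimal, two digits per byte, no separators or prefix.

Since cipher = m ⊕ k, XORing both sides with m gives k = m ⊕ cipher.
81 ^ 0b = 8a
67 ^ e9 = 8e
f8 ^ 1c = e4
83 ^ a6 = 25
ef ^ 48 = a7
f3 ^ 89 = 7a
f8 ^ f1 = 09
c3 ^ 4f = 8c
d4 ^ 47 = 93
e2 ^ 6f = 8d
b8 ^ 0d = b5
bc ^ 2e = 92
fa ^ bf = 45

8a8ee425a77a098c938db59245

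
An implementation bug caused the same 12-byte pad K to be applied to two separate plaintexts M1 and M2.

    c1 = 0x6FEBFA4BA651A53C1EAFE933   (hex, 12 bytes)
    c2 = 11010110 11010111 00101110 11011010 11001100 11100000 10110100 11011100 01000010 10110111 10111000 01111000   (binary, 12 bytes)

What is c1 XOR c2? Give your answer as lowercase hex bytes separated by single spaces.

c1 ⊕ c2 = (M1 ⊕ K) ⊕ (M2 ⊕ K) = M1 ⊕ M2 — the shared key cancels under XOR.
6f XOR d6 = b9
eb XOR d7 = 3c
fa XOR 2e = d4
4b XOR da = 91
a6 XOR cc = 6a
51 XOR e0 = b1
a5 XOR b4 = 11
3c XOR dc = e0
1e XOR 42 = 5c
af XOR b7 = 18
e9 XOR b8 = 51
33 XOR 78 = 4b

b9 3c d4 91 6a b1 11 e0 5c 18 51 4b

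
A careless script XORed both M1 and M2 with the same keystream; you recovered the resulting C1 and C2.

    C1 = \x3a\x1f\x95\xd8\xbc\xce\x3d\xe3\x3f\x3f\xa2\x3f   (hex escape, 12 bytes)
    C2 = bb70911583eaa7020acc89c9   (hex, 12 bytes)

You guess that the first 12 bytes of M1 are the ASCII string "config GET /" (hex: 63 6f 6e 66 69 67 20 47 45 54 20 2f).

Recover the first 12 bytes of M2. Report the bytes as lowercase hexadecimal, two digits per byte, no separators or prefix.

First, C1 ⊕ C2 = (M1 ⊕ K) ⊕ (M2 ⊕ K) = M1 ⊕ M2, so the key drops out. Then M2 = (M1 ⊕ M2) ⊕ M1 over the first 12 bytes.
byte 0: (3a XOR bb) XOR 63 = 81 XOR 63 = e2
byte 1: (1f XOR 70) XOR 6f = 6f XOR 6f = 00
byte 2: (95 XOR 91) XOR 6e = 04 XOR 6e = 6a
byte 3: (d8 XOR 15) XOR 66 = cd XOR 66 = ab
byte 4: (bc XOR 83) XOR 69 = 3f XOR 69 = 56
byte 5: (ce XOR ea) XOR 67 = 24 XOR 67 = 43
byte 6: (3d XOR a7) XOR 20 = 9a XOR 20 = ba
byte 7: (e3 XOR 02) XOR 47 = e1 XOR 47 = a6
byte 8: (3f XOR 0a) XOR 45 = 35 XOR 45 = 70
byte 9: (3f XOR cc) XOR 54 = f3 XOR 54 = a7
byte 10: (a2 XOR 89) XOR 20 = 2b XOR 20 = 0b
byte 11: (3f XOR c9) XOR 2f = f6 XOR 2f = d9

e2006aab5643baa670a70bd9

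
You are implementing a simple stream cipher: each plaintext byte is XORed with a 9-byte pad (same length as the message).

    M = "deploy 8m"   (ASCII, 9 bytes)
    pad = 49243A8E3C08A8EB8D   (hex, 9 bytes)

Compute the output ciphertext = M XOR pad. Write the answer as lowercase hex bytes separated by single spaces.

byte 0: 64 ^ 49 = 2d
byte 1: 65 ^ 24 = 41
byte 2: 70 ^ 3a = 4a
byte 3: 6c ^ 8e = e2
byte 4: 6f ^ 3c = 53
byte 5: 79 ^ 08 = 71
byte 6: 20 ^ a8 = 88
byte 7: 38 ^ eb = d3
byte 8: 6d ^ 8d = e0

2d 41 4a e2 53 71 88 d3 e0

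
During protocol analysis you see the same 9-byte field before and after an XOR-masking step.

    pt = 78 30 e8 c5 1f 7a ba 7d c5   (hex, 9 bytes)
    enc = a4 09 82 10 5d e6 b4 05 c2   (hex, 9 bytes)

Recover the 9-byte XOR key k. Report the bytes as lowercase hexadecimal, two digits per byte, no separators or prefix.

Since enc = pt ⊕ k, XORing both sides with pt gives k = pt ⊕ enc.
byte 0: 01111000 xor 10100100 = 11011100
byte 1: 00110000 xor 00001001 = 00111001
byte 2: 11101000 xor 10000010 = 01101010
byte 3: 11000101 xor 00010000 = 11010101
byte 4: 00011111 xor 01011101 = 01000010
byte 5: 01111010 xor 11100110 = 10011100
byte 6: 10111010 xor 10110100 = 00001110
byte 7: 01111101 xor 00000101 = 01111000
byte 8: 11000101 xor 11000010 = 00000111

dc396ad5429c0e7807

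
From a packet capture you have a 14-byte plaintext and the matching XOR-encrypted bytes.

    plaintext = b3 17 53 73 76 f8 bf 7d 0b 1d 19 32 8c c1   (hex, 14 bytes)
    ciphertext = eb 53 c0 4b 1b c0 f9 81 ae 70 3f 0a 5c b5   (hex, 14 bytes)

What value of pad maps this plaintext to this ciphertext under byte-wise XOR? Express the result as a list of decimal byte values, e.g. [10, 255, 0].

Since ciphertext = plaintext ⊕ pad, XORing both sides with plaintext gives pad = plaintext ⊕ ciphertext.
byte 0: b3 ⊕ eb = 58
byte 1: 17 ⊕ 53 = 44
byte 2: 53 ⊕ c0 = 93
byte 3: 73 ⊕ 4b = 38
byte 4: 76 ⊕ 1b = 6d
byte 5: f8 ⊕ c0 = 38
byte 6: bf ⊕ f9 = 46
byte 7: 7d ⊕ 81 = fc
byte 8: 0b ⊕ ae = a5
byte 9: 1d ⊕ 70 = 6d
byte 10: 19 ⊕ 3f = 26
byte 11: 32 ⊕ 0a = 38
byte 12: 8c ⊕ 5c = d0
byte 13: c1 ⊕ b5 = 74

[88, 68, 147, 56, 109, 56, 70, 252, 165, 109, 38, 56, 208, 116]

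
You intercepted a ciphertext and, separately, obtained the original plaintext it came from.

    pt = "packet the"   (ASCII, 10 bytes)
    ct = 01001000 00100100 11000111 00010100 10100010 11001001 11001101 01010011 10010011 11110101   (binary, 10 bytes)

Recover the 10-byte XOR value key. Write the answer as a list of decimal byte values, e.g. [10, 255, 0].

Since ct = pt ⊕ key, XORing both sides with pt gives key = pt ⊕ ct.
70 ^ 48 = 38
61 ^ 24 = 45
63 ^ c7 = a4
6b ^ 14 = 7f
65 ^ a2 = c7
74 ^ c9 = bd
20 ^ cd = ed
74 ^ 53 = 27
68 ^ 93 = fb
65 ^ f5 = 90

[56, 69, 164, 127, 199, 189, 237, 39, 251, 144]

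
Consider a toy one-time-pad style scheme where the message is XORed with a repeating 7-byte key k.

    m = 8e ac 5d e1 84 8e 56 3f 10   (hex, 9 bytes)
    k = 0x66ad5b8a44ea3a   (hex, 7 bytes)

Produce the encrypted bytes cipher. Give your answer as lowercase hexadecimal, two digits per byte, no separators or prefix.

The 7-byte key repeats, so the effective keystream is 66 ad 5b 8a 44 ea 3a 66 ad.
byte 0: 8e ^ 66 = e8
byte 1: ac ^ ad = 01
byte 2: 5d ^ 5b = 06
byte 3: e1 ^ 8a = 6b
byte 4: 84 ^ 44 = c0
byte 5: 8e ^ ea = 64
byte 6: 56 ^ 3a = 6c
byte 7: 3f ^ 66 = 59
byte 8: 10 ^ ad = bd

e801066bc0646c59bd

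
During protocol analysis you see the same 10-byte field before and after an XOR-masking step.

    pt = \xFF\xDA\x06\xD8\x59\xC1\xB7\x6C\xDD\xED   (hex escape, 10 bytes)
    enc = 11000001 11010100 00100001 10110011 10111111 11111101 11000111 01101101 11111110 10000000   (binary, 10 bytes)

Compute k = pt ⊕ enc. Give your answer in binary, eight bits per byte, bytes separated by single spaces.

Since enc = pt ⊕ k, XORing both sides with pt gives k = pt ⊕ enc.
ff ⊕ c1 = 3e
da ⊕ d4 = 0e
06 ⊕ 21 = 27
d8 ⊕ b3 = 6b
59 ⊕ bf = e6
c1 ⊕ fd = 3c
b7 ⊕ c7 = 70
6c ⊕ 6d = 01
dd ⊕ fe = 23
ed ⊕ 80 = 6d

00111110 00001110 00100111 01101011 11100110 00111100 01110000 00000001 00100011 01101101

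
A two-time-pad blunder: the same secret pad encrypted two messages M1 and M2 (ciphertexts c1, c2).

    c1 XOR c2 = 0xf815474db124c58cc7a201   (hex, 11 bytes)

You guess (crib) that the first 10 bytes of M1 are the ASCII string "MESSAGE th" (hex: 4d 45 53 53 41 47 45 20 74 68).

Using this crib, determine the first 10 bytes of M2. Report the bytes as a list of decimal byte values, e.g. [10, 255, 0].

[181, 80, 20, 30, 240, 99, 128, 172, 179, 202]

Since c1 ⊕ c2 = M1 ⊕ M2, XORing with the guessed M1 bytes yields the corresponding M2 bytes: M2 = (c1 ⊕ c2) ⊕ M1.
f8 ⊕ 4d = b5
15 ⊕ 45 = 50
47 ⊕ 53 = 14
4d ⊕ 53 = 1e
b1 ⊕ 41 = f0
24 ⊕ 47 = 63
c5 ⊕ 45 = 80
8c ⊕ 20 = ac
c7 ⊕ 74 = b3
a2 ⊕ 68 = ca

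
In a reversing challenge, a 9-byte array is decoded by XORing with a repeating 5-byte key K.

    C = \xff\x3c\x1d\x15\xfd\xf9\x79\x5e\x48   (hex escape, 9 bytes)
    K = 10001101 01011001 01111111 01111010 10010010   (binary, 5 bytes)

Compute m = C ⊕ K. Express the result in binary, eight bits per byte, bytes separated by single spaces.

01110010 01100101 01100010 01101111 01101111 01110100 00100000 00100001 00110010

The 5-byte key repeats, so the effective keystream is 8d 59 7f 7a 92 8d 59 7f 7a.
byte 0: 255 XOR 141 = 114
byte 1:  60 XOR  89 = 101
byte 2:  29 XOR 127 =  98
byte 3:  21 XOR 122 = 111
byte 4: 253 XOR 146 = 111
byte 5: 249 XOR 141 = 116
byte 6: 121 XOR  89 =  32
byte 7:  94 XOR 127 =  33
byte 8:  72 XOR 122 =  50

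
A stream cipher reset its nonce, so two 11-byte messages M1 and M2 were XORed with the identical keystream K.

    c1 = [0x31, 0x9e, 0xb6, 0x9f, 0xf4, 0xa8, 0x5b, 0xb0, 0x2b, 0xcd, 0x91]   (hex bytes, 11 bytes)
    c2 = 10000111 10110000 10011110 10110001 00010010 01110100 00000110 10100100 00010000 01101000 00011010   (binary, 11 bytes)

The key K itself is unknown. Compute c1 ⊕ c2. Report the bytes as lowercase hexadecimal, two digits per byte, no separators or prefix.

b62e282ee6dc5d143ba58b

c1 ⊕ c2 = (M1 ⊕ K) ⊕ (M2 ⊕ K) = M1 ⊕ M2 — the shared key cancels under XOR.
byte 0: 00110001 ⊕ 10000111 = 10110110
byte 1: 10011110 ⊕ 10110000 = 00101110
byte 2: 10110110 ⊕ 10011110 = 00101000
byte 3: 10011111 ⊕ 10110001 = 00101110
byte 4: 11110100 ⊕ 00010010 = 11100110
byte 5: 10101000 ⊕ 01110100 = 11011100
byte 6: 01011011 ⊕ 00000110 = 01011101
byte 7: 10110000 ⊕ 10100100 = 00010100
byte 8: 00101011 ⊕ 00010000 = 00111011
byte 9: 11001101 ⊕ 01101000 = 10100101
byte 10: 10010001 ⊕ 00011010 = 10001011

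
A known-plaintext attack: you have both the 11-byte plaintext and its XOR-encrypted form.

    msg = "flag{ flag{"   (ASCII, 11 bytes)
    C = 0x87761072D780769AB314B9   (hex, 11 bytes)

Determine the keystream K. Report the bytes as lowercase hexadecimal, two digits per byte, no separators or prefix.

e11a7115aca010f6d273c2

Since C = msg ⊕ K, XORing both sides with msg gives K = msg ⊕ C.
66 ⊕ 87 = e1
6c ⊕ 76 = 1a
61 ⊕ 10 = 71
67 ⊕ 72 = 15
7b ⊕ d7 = ac
20 ⊕ 80 = a0
66 ⊕ 76 = 10
6c ⊕ 9a = f6
61 ⊕ b3 = d2
67 ⊕ 14 = 73
7b ⊕ b9 = c2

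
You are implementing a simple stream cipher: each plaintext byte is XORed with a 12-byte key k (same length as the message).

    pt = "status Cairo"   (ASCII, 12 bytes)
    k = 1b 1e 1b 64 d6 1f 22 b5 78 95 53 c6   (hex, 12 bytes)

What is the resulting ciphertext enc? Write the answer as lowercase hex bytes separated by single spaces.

73 xor 1b = 68
74 xor 1e = 6a
61 xor 1b = 7a
74 xor 64 = 10
75 xor d6 = a3
73 xor 1f = 6c
20 xor 22 = 02
43 xor b5 = f6
61 xor 78 = 19
69 xor 95 = fc
72 xor 53 = 21
6f xor c6 = a9

68 6a 7a 10 a3 6c 02 f6 19 fc 21 a9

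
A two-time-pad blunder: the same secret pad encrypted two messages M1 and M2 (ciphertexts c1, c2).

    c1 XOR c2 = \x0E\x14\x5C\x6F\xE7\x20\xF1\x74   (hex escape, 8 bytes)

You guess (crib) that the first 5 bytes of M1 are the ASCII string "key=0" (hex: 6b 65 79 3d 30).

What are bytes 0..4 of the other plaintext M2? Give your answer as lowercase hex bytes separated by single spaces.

Since c1 ⊕ c2 = M1 ⊕ M2, XORing with the guessed M1 bytes yields the corresponding M2 bytes: M2 = (c1 ⊕ c2) ⊕ M1.
0e ⊕ 6b = 65
14 ⊕ 65 = 71
5c ⊕ 79 = 25
6f ⊕ 3d = 52
e7 ⊕ 30 = d7

65 71 25 52 d7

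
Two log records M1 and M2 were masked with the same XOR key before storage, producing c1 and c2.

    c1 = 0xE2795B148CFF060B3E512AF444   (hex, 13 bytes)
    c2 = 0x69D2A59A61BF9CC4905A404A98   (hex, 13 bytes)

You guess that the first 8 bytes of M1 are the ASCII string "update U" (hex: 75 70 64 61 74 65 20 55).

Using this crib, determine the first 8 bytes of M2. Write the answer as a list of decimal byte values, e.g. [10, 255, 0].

[254, 219, 154, 239, 153, 37, 186, 154]

First, c1 ⊕ c2 = (M1 ⊕ K) ⊕ (M2 ⊕ K) = M1 ⊕ M2, so the key drops out. Then M2 = (M1 ⊕ M2) ⊕ M1 over the first 8 bytes.
byte 0: (e2 ⊕ 69) ⊕ 75 = 8b ⊕ 75 = fe
byte 1: (79 ⊕ d2) ⊕ 70 = ab ⊕ 70 = db
byte 2: (5b ⊕ a5) ⊕ 64 = fe ⊕ 64 = 9a
byte 3: (14 ⊕ 9a) ⊕ 61 = 8e ⊕ 61 = ef
byte 4: (8c ⊕ 61) ⊕ 74 = ed ⊕ 74 = 99
byte 5: (ff ⊕ bf) ⊕ 65 = 40 ⊕ 65 = 25
byte 6: (06 ⊕ 9c) ⊕ 20 = 9a ⊕ 20 = ba
byte 7: (0b ⊕ c4) ⊕ 55 = cf ⊕ 55 = 9a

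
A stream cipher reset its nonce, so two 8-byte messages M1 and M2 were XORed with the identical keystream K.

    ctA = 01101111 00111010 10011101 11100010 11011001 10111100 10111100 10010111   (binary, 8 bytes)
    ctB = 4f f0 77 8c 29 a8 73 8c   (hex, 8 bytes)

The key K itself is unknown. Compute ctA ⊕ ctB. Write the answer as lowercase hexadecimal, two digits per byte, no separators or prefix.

20caea6ef014cf1b

ctA ⊕ ctB = (M1 ⊕ K) ⊕ (M2 ⊕ K) = M1 ⊕ M2 — the shared key cancels under XOR.
byte 0: 01101111 ^ 01001111 = 00100000
byte 1: 00111010 ^ 11110000 = 11001010
byte 2: 10011101 ^ 01110111 = 11101010
byte 3: 11100010 ^ 10001100 = 01101110
byte 4: 11011001 ^ 00101001 = 11110000
byte 5: 10111100 ^ 10101000 = 00010100
byte 6: 10111100 ^ 01110011 = 11001111
byte 7: 10010111 ^ 10001100 = 00011011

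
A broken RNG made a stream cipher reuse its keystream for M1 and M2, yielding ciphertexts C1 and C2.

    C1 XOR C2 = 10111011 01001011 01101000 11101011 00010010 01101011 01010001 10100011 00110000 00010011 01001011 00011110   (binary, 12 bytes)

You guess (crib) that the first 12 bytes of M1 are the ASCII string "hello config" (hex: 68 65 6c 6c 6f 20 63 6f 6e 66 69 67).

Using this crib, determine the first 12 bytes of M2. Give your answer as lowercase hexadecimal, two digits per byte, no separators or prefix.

Since C1 ⊕ C2 = M1 ⊕ M2, XORing with the guessed M1 bytes yields the corresponding M2 bytes: M2 = (C1 ⊕ C2) ⊕ M1.
bb xor 68 = d3
4b xor 65 = 2e
68 xor 6c = 04
eb xor 6c = 87
12 xor 6f = 7d
6b xor 20 = 4b
51 xor 63 = 32
a3 xor 6f = cc
30 xor 6e = 5e
13 xor 66 = 75
4b xor 69 = 22
1e xor 67 = 79

d32e04877d4b32cc5e752279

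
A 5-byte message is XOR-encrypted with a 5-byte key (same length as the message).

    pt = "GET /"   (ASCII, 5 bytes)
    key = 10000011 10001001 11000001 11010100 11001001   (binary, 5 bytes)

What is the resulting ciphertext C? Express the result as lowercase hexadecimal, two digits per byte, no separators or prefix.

c4cc95f4e6

XOR is its own inverse, so applying the key byte-wise gives the result directly.
byte 0:  71 ^ 131 = 196
byte 1:  69 ^ 137 = 204
byte 2:  84 ^ 193 = 149
byte 3:  32 ^ 212 = 244
byte 4:  47 ^ 201 = 230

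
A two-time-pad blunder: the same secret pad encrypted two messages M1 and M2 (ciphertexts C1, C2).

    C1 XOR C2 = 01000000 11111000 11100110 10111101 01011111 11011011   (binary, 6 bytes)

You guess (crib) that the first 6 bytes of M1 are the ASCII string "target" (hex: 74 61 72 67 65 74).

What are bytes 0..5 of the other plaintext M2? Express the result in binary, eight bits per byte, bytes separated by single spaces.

Since C1 ⊕ C2 = M1 ⊕ M2, XORing with the guessed M1 bytes yields the corresponding M2 bytes: M2 = (C1 ⊕ C2) ⊕ M1.
 64 XOR 116 =  52
248 XOR  97 = 153
230 XOR 114 = 148
189 XOR 103 = 218
 95 XOR 101 =  58
219 XOR 116 = 175

00110100 10011001 10010100 11011010 00111010 10101111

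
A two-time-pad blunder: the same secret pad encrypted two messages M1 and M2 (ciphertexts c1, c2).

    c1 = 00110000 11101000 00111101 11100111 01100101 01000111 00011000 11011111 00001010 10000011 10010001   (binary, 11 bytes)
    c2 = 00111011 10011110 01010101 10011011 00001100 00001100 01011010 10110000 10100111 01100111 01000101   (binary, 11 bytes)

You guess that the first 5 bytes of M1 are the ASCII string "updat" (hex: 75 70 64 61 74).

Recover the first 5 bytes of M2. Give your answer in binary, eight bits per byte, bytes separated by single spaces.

First, c1 ⊕ c2 = (M1 ⊕ K) ⊕ (M2 ⊕ K) = M1 ⊕ M2, so the key drops out. Then M2 = (M1 ⊕ M2) ⊕ M1 over the first 5 bytes.
byte 0: (30 ^ 3b) ^ 75 = 0b ^ 75 = 7e
byte 1: (e8 ^ 9e) ^ 70 = 76 ^ 70 = 06
byte 2: (3d ^ 55) ^ 64 = 68 ^ 64 = 0c
byte 3: (e7 ^ 9b) ^ 61 = 7c ^ 61 = 1d
byte 4: (65 ^ 0c) ^ 74 = 69 ^ 74 = 1d

01111110 00000110 00001100 00011101 00011101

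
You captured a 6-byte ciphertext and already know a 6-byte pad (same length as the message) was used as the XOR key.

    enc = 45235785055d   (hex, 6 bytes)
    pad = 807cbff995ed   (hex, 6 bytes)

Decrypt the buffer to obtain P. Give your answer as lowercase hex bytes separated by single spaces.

45 ^ 80 = c5
23 ^ 7c = 5f
57 ^ bf = e8
85 ^ f9 = 7c
05 ^ 95 = 90
5d ^ ed = b0

c5 5f e8 7c 90 b0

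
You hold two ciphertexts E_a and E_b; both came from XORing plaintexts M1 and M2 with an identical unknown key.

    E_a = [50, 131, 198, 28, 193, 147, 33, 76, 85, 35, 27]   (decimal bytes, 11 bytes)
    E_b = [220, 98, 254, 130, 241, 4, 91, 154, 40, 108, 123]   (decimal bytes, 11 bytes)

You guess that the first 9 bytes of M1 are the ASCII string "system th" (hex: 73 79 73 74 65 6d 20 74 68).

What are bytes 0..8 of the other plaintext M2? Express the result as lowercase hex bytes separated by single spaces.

First, E_a ⊕ E_b = (M1 ⊕ K) ⊕ (M2 ⊕ K) = M1 ⊕ M2, so the key drops out. Then M2 = (M1 ⊕ M2) ⊕ M1 over the first 9 bytes.
byte 0: (32 xor dc) xor 73 = ee xor 73 = 9d
byte 1: (83 xor 62) xor 79 = e1 xor 79 = 98
byte 2: (c6 xor fe) xor 73 = 38 xor 73 = 4b
byte 3: (1c xor 82) xor 74 = 9e xor 74 = ea
byte 4: (c1 xor f1) xor 65 = 30 xor 65 = 55
byte 5: (93 xor 04) xor 6d = 97 xor 6d = fa
byte 6: (21 xor 5b) xor 20 = 7a xor 20 = 5a
byte 7: (4c xor 9a) xor 74 = d6 xor 74 = a2
byte 8: (55 xor 28) xor 68 = 7d xor 68 = 15

9d 98 4b ea 55 fa 5a a2 15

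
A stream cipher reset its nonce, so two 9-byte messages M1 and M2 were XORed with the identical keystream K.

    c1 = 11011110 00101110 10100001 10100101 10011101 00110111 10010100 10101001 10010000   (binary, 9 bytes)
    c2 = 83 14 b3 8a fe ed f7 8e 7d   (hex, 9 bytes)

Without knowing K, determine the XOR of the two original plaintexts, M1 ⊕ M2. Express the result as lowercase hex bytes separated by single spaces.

5d 3a 12 2f 63 da 63 27 ed

c1 ⊕ c2 = (M1 ⊕ K) ⊕ (M2 ⊕ K) = M1 ⊕ M2 — the shared key cancels under XOR.
de xor 83 = 5d
2e xor 14 = 3a
a1 xor b3 = 12
a5 xor 8a = 2f
9d xor fe = 63
37 xor ed = da
94 xor f7 = 63
a9 xor 8e = 27
90 xor 7d = ed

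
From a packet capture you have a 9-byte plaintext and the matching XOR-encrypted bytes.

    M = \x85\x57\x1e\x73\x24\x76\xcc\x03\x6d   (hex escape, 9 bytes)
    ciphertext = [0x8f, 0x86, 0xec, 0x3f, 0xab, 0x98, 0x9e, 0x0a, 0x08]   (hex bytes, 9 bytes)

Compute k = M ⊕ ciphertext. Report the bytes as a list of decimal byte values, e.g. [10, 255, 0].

Since ciphertext = M ⊕ k, XORing both sides with M gives k = M ⊕ ciphertext.
byte 0: 10000101 ⊕ 10001111 = 00001010
byte 1: 01010111 ⊕ 10000110 = 11010001
byte 2: 00011110 ⊕ 11101100 = 11110010
byte 3: 01110011 ⊕ 00111111 = 01001100
byte 4: 00100100 ⊕ 10101011 = 10001111
byte 5: 01110110 ⊕ 10011000 = 11101110
byte 6: 11001100 ⊕ 10011110 = 01010010
byte 7: 00000011 ⊕ 00001010 = 00001001
byte 8: 01101101 ⊕ 00001000 = 01100101

[10, 209, 242, 76, 143, 238, 82, 9, 101]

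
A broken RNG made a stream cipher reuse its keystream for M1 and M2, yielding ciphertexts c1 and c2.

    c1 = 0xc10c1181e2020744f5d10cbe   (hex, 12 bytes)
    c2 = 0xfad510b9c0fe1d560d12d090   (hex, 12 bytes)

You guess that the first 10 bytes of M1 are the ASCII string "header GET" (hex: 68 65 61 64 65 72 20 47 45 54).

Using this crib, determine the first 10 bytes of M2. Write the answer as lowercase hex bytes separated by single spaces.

First, c1 ⊕ c2 = (M1 ⊕ K) ⊕ (M2 ⊕ K) = M1 ⊕ M2, so the key drops out. Then M2 = (M1 ⊕ M2) ⊕ M1 over the first 10 bytes.
byte 0: (c1 ^ fa) ^ 68 = 3b ^ 68 = 53
byte 1: (0c ^ d5) ^ 65 = d9 ^ 65 = bc
byte 2: (11 ^ 10) ^ 61 = 01 ^ 61 = 60
byte 3: (81 ^ b9) ^ 64 = 38 ^ 64 = 5c
byte 4: (e2 ^ c0) ^ 65 = 22 ^ 65 = 47
byte 5: (02 ^ fe) ^ 72 = fc ^ 72 = 8e
byte 6: (07 ^ 1d) ^ 20 = 1a ^ 20 = 3a
byte 7: (44 ^ 56) ^ 47 = 12 ^ 47 = 55
byte 8: (f5 ^ 0d) ^ 45 = f8 ^ 45 = bd
byte 9: (d1 ^ 12) ^ 54 = c3 ^ 54 = 97

53 bc 60 5c 47 8e 3a 55 bd 97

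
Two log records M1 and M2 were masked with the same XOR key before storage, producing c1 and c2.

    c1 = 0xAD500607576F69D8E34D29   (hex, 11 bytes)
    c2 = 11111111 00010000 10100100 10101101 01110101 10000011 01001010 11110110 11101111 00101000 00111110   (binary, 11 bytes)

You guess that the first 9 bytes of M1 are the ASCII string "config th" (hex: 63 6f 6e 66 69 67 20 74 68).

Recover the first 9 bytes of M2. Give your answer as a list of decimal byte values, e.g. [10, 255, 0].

First, c1 ⊕ c2 = (M1 ⊕ K) ⊕ (M2 ⊕ K) = M1 ⊕ M2, so the key drops out. Then M2 = (M1 ⊕ M2) ⊕ M1 over the first 9 bytes.
byte 0: (ad ^ ff) ^ 63 = 52 ^ 63 = 31
byte 1: (50 ^ 10) ^ 6f = 40 ^ 6f = 2f
byte 2: (06 ^ a4) ^ 6e = a2 ^ 6e = cc
byte 3: (07 ^ ad) ^ 66 = aa ^ 66 = cc
byte 4: (57 ^ 75) ^ 69 = 22 ^ 69 = 4b
byte 5: (6f ^ 83) ^ 67 = ec ^ 67 = 8b
byte 6: (69 ^ 4a) ^ 20 = 23 ^ 20 = 03
byte 7: (d8 ^ f6) ^ 74 = 2e ^ 74 = 5a
byte 8: (e3 ^ ef) ^ 68 = 0c ^ 68 = 64

[49, 47, 204, 204, 75, 139, 3, 90, 100]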